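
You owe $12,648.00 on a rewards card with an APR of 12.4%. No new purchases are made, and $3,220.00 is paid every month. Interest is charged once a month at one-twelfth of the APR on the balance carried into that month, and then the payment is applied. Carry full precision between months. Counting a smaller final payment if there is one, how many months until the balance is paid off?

5 payments

Monthly rate r = 12.4%/12 = 1.03333% = 0.0103333.
Recurrence: B ← B·(1+r) − $3,220.00.
Month 1: interest $130.70; balance after payment $9,558.70.
Month 2: interest $98.77; balance after payment $6,437.47.
Month 3: interest $66.52; balance after payment $3,283.99.
Month 4: interest $33.93; balance after payment $97.92.
Month 5: interest $1.01; balance after payment $0.00.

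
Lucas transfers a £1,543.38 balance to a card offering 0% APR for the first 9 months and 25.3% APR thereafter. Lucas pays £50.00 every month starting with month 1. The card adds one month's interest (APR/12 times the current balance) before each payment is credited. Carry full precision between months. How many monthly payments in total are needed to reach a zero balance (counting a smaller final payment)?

39 payments

Promo months 1–9 at r₀ = 0%/12 = 0; months 10+ at r₁ = 25.3%/12 = 0.0210833.
After month 9 (no interest yet): B = £1,543.38 − 9·£50.00 = £1,093.38.
Then at r₁ with £50.00/mo: n₂ = −ln(1 − r₁·B/P)/ln(1+r₁) ≈ 29.63 → 30 more payments.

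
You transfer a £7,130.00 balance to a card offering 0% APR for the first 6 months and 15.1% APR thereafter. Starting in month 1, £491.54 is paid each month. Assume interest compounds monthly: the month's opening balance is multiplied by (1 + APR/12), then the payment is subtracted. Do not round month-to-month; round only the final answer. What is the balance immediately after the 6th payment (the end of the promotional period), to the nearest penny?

Promo months 1–6 at r₀ = 0%/12 = 0; months 7+ at r₁ = 15.1%/12 = 0.0125833.
After month 6 (no interest yet): B = £7,130.00 − 6·£491.54 = £4,180.76.

£4,180.76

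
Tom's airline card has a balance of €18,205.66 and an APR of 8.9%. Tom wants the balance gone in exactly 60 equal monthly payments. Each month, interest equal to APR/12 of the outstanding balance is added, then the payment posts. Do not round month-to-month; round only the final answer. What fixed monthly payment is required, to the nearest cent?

€377.04

Monthly rate r = 8.9%/12 = 0.741667% = 0.00741667.
Level-payment amortization: P = B₀·r / (1 − (1+r)^(−n)) = 18205.66·0.00741667 / (1 − 1.00742^(−60)).
Denominator 1 − (1+r)^(−60) = 0.358122566.
P = 135.025 / 0.358122566 ≈ 377.04.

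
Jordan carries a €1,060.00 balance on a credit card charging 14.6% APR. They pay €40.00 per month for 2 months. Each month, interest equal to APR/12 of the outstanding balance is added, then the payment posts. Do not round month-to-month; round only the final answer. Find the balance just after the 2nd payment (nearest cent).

€1,005.46

Monthly rate r = 14.6%/12 = 1.21667% = 0.0121667.
Each month: B ← B·(1+r) − €40.00.
Month 1: interest €12.90; balance after payment €1,032.90.
Month 2: interest €12.57; balance after payment €1,005.46.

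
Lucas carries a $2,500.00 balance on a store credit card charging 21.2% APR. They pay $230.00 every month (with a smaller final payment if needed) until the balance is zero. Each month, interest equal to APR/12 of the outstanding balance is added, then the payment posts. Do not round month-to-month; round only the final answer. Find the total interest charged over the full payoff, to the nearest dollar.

Monthly rate r = 21.2%/12 = 1.76667% = 0.0176667.
Payoff takes n = ⌈−ln(1 − rB₀/P)/ln(1+r)⌉ = ⌈12.176⌉ = 13 payments; the last is $40.74.
Total paid = 12·$230.00 + $40.74 = $2,800.74.
Total interest = total paid − principal = $2,800.74 − $2,500.00 = $300.74.

$301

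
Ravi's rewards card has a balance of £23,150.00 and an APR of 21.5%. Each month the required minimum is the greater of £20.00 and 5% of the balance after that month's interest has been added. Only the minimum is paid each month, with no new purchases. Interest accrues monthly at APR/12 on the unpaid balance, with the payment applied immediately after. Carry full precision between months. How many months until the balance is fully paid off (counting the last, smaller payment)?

146 months

Monthly rate r = 21.5%/12 = 1.79167% = 0.0179167.
While 5% of the post-interest balance exceeds £20.00, each month B ← (B·(1+r))·(1 − 0.05), i.e. B shrinks by the factor (1+r)·0.95 = 0.96702.
This holds for months 1–122. Entering month 123 the balance is £387.01; 5% of the post-interest balance is now below £20.00, so the flat £20.00 minimum applies from here.
From month 123 a fixed £20.00 at rate r clears £387.01 in 24 more payments. Total: 122 + 24 = 146 months.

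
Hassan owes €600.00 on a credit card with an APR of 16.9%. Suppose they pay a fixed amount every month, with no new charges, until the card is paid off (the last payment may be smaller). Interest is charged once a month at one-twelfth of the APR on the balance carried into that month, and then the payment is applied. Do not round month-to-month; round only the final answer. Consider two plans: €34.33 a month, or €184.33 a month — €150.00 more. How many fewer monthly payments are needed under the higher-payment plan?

17 fewer payments

Monthly rate r = 16.9%/12 = 1.40833% = 0.0140833.
At €34.33/mo: n = ⌈−ln(1 − rB₀/P)/ln(1+r)⌉ = 21 payments (last €7.03); total interest = total paid − €600.00 = €93.63.
At €184.33/mo: 4 payments (last €65.81); total interest €18.80.
Payments saved = 21 − 4 = 17.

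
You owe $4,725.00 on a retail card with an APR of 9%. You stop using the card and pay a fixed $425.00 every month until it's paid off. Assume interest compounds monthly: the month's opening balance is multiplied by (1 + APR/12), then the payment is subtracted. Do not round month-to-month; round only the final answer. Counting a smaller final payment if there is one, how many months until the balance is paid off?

Monthly rate r = 9%/12 = 0.75% = 0.0075.
Recurrence: B ← B·(1+r) − $425.00.
Month 1: interest $35.44; balance after payment $4,335.44.
Month 2: interest $32.52; balance after payment $3,942.95.
Closed form: n = −ln(1 − rB₀/P)/ln(1+r) = −ln(0.91662)/ln(1.0075) ≈ 11.652, so the balance reaches zero during payment 12.

12 months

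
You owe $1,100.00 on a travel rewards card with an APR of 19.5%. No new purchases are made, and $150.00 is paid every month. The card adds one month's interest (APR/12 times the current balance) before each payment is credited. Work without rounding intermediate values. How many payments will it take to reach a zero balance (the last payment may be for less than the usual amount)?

8 months

Monthly rate r = 19.5%/12 = 1.625% = 0.01625.
Recurrence: B ← B·(1+r) − $150.00.
Month 1: interest $17.88; balance after payment $967.88.
Month 2: interest $15.73; balance after payment $833.60.
Closed form: n = −ln(1 − rB₀/P)/ln(1+r) = −ln(0.88083)/ln(1.01625) ≈ 7.872, so the balance reaches zero during payment 8.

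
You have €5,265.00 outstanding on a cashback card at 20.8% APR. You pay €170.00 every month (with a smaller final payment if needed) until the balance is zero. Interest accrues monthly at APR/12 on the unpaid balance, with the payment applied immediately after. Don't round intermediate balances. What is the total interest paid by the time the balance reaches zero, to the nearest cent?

€2,348.94

Monthly rate r = 20.8%/12 = 1.73333% = 0.0173333.
Payoff takes n = ⌈−ln(1 − rB₀/P)/ln(1+r)⌉ = ⌈44.786⌉ = 45 payments; the last is €133.94.
Total paid = 44·€170.00 + €133.94 = €7,613.94.
Total interest = total paid − principal = €7,613.94 − €5,265.00 = €2,348.94.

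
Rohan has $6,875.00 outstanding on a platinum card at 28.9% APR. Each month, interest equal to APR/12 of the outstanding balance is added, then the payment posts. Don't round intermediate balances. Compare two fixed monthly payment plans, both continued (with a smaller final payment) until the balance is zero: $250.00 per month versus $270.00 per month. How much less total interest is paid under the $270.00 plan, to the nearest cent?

$627.04

Monthly rate r = 28.9%/12 = 2.40833% = 0.0240833.
At $250.00/mo: n = ⌈−ln(1 − rB₀/P)/ln(1+r)⌉ = 46 payments (last $154.78); total interest = total paid − $6,875.00 = $4,529.78.
At $270.00/mo: 40 payments (last $247.74); total interest $3,902.74.
Interest saved = $4,529.78 − $3,902.74 = $627.04.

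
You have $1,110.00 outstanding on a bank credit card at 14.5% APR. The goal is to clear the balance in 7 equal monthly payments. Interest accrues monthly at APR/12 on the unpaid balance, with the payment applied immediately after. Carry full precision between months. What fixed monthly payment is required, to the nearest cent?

$166.33

Monthly rate r = 14.5%/12 = 1.20833% = 0.0120833.
Level-payment amortization: P = B₀·r / (1 − (1+r)^(−n)) = 1110.00·0.0120833 / (1 − 1.01208^(−7)).
Denominator 1 − (1+r)^(−7) = 0.0806389753.
P = 13.4125 / 0.0806389753 ≈ 166.33.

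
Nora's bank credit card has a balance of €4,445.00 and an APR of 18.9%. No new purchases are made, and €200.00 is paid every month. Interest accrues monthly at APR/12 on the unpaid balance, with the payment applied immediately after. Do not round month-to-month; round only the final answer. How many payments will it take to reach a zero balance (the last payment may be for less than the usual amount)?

Monthly rate r = 18.9%/12 = 1.575% = 0.01575.
Recurrence: B ← B·(1+r) − €200.00.
Month 1: interest €70.01; balance after payment €4,315.01.
Month 2: interest €67.96; balance after payment €4,182.97.
Closed form: n = −ln(1 − rB₀/P)/ln(1+r) = −ln(0.64996)/ln(1.01575) ≈ 27.570, so the balance reaches zero during payment 28.

28 payments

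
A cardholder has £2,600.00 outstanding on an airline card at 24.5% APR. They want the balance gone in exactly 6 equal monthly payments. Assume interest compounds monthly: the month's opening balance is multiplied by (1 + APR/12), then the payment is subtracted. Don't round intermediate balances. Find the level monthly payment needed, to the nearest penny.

£464.82

Monthly rate r = 24.5%/12 = 2.04167% = 0.0204167.
Level-payment amortization: P = B₀·r / (1 − (1+r)^(−n)) = 2600.00·0.0204167 / (1 − 1.02042^(−6)).
Denominator 1 − (1+r)^(−6) = 0.11420191.
P = 53.0833 / 0.11420191 ≈ 464.82.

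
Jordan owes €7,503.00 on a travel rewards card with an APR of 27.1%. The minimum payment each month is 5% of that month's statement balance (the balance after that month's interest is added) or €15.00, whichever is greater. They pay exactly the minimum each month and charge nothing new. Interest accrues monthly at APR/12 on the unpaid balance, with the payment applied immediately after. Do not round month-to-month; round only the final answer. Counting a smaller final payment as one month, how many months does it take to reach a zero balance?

Monthly rate r = 27.1%/12 = 2.25833% = 0.0225833.
While 5% of the post-interest balance exceeds €15.00, each month B ← (B·(1+r))·(1 − 0.05), i.e. B shrinks by the factor (1+r)·0.95 = 0.97145.
This holds for months 1–112. Entering month 113 the balance is €292.78; 5% of the post-interest balance is now below €15.00, so the flat €15.00 minimum applies from here.
From month 113 a fixed €15.00 at rate r clears €292.78 in 27 more payments. Total: 112 + 27 = 139 months.

139 months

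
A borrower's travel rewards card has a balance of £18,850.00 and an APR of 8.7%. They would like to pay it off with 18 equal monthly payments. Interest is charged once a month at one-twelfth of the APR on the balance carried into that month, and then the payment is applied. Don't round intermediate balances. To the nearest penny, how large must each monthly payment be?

Monthly rate r = 8.7%/12 = 0.725% = 0.00725.
Level-payment amortization: P = B₀·r / (1 − (1+r)^(−n)) = 18850.00·0.00725 / (1 − 1.00725^(−18)).
Denominator 1 − (1+r)^(−18) = 0.121930219.
P = 136.662 / 0.121930219 ≈ 1120.83.

£1,120.83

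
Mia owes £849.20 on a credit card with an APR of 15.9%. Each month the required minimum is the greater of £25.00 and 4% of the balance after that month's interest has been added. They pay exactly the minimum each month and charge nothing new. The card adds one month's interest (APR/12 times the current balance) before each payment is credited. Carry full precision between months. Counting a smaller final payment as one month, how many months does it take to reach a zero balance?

42 months

Monthly rate r = 15.9%/12 = 1.325% = 0.01325.
While 4% of the post-interest balance exceeds £25.00, each month B ← (B·(1+r))·(1 − 0.04), i.e. B shrinks by the factor (1+r)·0.96 = 0.97272.
This holds for months 1–12. Entering month 13 the balance is £609.35; 4% of the post-interest balance is now below £25.00, so the flat £25.00 minimum applies from here.
From month 13 a fixed £25.00 at rate r clears £609.35 in 30 more payments. Total: 12 + 30 = 42 months.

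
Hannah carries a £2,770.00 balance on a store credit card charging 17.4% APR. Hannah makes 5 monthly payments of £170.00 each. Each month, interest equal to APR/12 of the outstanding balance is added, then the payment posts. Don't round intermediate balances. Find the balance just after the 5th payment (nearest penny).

Monthly rate r = 17.4%/12 = 1.45% = 0.0145.
Each month: B ← B·(1+r) − £170.00.
Month 1: interest £40.16; balance after payment £2,640.16.
Month 2: interest £38.28; balance after payment £2,508.45.
Month 3: interest £36.37; balance after payment £2,374.82.
Month 4: interest £34.43; balance after payment £2,239.25.
Month 5: interest £32.47; balance after payment £2,101.72.

£2,101.72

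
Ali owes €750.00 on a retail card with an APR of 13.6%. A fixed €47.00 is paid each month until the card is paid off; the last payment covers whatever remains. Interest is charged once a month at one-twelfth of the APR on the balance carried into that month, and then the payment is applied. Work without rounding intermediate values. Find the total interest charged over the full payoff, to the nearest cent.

€82.03

Monthly rate r = 13.6%/12 = 1.13333% = 0.0113333.
Payoff takes n = ⌈−ln(1 − rB₀/P)/ln(1+r)⌉ = ⌈17.702⌉ = 18 payments; the last is €33.03.
Total paid = 17·€47.00 + €33.03 = €832.03.
Total interest = total paid − principal = €832.03 − €750.00 = €82.03.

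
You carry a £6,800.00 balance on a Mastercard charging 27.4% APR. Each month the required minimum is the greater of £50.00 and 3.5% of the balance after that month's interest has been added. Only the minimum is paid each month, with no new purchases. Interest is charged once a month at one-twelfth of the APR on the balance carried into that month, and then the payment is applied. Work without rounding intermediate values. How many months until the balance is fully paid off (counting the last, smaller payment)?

Monthly rate r = 27.4%/12 = 2.28333% = 0.0228333.
While 3.5% of the post-interest balance exceeds £50.00, each month B ← (B·(1+r))·(1 − 0.035), i.e. B shrinks by the factor (1+r)·0.965 = 0.98703.
This holds for months 1–122. Entering month 123 the balance is £1,383.68; 3.5% of the post-interest balance is now below £50.00, so the flat £50.00 minimum applies from here.
From month 123 a fixed £50.00 at rate r clears £1,383.68 in 45 more payments. Total: 122 + 45 = 167 months.

167 months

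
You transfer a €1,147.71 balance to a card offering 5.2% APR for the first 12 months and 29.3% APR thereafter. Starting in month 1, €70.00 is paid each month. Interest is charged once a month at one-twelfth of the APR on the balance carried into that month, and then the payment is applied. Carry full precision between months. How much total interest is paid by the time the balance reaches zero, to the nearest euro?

Promo months 1–12 at r₀ = 5.2%/12 = 0.00433333; months 13+ at r₁ = 29.3%/12 = 0.0244167.
After month 12: iterate B ← B·(1+r₀) − €70.00 for 12 months → €348.52.
Then at r₁ with €70.00/mo: n₂ = −ln(1 − r₁·B/P)/ln(1+r₁) ≈ 5.37 → 6 more payments.
Total paid = 17·€70.00 + €26.31 = €1,216.31; interest = €1,216.31 − €1,147.71 = €68.60.

€69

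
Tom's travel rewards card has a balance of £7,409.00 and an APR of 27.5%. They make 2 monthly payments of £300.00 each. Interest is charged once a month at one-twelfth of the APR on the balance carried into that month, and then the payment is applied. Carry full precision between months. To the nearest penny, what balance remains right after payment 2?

£7,145.60

Monthly rate r = 27.5%/12 = 2.29167% = 0.0229167.
Each month: B ← B·(1+r) − £300.00.
Month 1: interest £169.79; balance after payment £7,278.79.
Month 2: interest £166.81; balance after payment £7,145.60.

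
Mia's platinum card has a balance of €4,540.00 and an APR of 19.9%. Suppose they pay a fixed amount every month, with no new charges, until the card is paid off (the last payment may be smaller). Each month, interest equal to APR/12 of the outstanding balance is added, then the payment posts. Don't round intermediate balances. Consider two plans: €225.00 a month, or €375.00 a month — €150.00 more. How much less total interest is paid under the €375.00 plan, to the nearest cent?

Monthly rate r = 19.9%/12 = 1.65833% = 0.0165833.
At €225.00/mo: n = ⌈−ln(1 − rB₀/P)/ln(1+r)⌉ = 25 payments (last €173.42); total interest = total paid − €4,540.00 = €1,033.42.
At €375.00/mo: 14 payments (last €235.33); total interest €570.33.
Interest saved = €1,033.42 − €570.33 = €463.09.

€463.09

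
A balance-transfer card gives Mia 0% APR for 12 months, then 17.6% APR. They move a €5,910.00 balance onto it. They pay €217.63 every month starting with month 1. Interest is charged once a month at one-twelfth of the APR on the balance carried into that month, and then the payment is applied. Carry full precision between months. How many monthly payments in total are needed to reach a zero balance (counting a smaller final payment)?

Promo months 1–12 at r₀ = 0%/12 = 0; months 13+ at r₁ = 17.6%/12 = 0.0146667.
After month 12 (no interest yet): B = €5,910.00 − 12·€217.63 = €3,298.44.
Then at r₁ with €217.63/mo: n₂ = −ln(1 − r₁·B/P)/ln(1+r₁) ≈ 17.27 → 18 more payments.

30 payments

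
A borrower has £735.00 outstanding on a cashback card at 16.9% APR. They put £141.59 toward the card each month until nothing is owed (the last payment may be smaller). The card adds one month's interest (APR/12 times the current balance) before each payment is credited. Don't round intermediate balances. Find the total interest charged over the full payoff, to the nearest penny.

£33.86

Monthly rate r = 16.9%/12 = 1.40833% = 0.0140833.
Payoff takes n = ⌈−ln(1 − rB₀/P)/ln(1+r)⌉ = ⌈5.428⌉ = 6 payments; the last is £60.91.
Total paid = 5·£141.59 + £60.91 = £768.86.
Total interest = total paid − principal = £768.86 − £735.00 = £33.86.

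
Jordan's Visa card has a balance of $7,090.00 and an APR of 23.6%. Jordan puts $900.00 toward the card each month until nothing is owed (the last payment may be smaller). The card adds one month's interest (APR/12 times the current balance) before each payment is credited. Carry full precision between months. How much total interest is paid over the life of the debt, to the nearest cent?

Monthly rate r = 23.6%/12 = 1.96667% = 0.0196667.
Payoff takes n = ⌈−ln(1 − rB₀/P)/ln(1+r)⌉ = ⌈8.643⌉ = 9 payments; the last is $581.00.
Total paid = 8·$900.00 + $581.00 = $7,781.00.
Total interest = total paid − principal = $7,781.00 − $7,090.00 = $691.00.

$691.00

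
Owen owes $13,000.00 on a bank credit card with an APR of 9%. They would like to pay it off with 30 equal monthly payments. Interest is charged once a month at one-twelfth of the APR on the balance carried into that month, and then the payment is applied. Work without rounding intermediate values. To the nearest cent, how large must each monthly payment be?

$485.53

Monthly rate r = 9%/12 = 0.75% = 0.0075.
Level-payment amortization: P = B₀·r / (1 − (1+r)^(−n)) = 13000.00·0.0075 / (1 − 1.0075^(−30)).
Denominator 1 − (1+r)^(−30) = 0.200813102.
P = 97.5 / 0.200813102 ≈ 485.53.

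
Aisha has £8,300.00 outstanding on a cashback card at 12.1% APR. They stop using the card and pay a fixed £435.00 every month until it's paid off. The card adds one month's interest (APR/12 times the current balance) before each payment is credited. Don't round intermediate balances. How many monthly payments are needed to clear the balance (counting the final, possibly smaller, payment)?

Monthly rate r = 12.1%/12 = 1.00833% = 0.0100833.
Recurrence: B ← B·(1+r) − £435.00.
Month 1: interest £83.69; balance after payment £7,948.69.
Month 2: interest £80.15; balance after payment £7,593.84.
Closed form: n = −ln(1 − rB₀/P)/ln(1+r) = −ln(0.80761)/ln(1.01008) ≈ 21.298, so the balance reaches zero during payment 22.

22 months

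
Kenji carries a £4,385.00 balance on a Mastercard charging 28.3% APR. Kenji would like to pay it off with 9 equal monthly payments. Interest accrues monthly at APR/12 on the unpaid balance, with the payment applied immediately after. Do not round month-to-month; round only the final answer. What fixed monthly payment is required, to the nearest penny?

£546.46

Monthly rate r = 28.3%/12 = 2.35833% = 0.0235833.
Level-payment amortization: P = B₀·r / (1 − (1+r)^(−n)) = 4385.00·0.0235833 / (1 − 1.02358^(−9)).
Denominator 1 − (1+r)^(−9) = 0.189242177.
P = 103.413 / 0.189242177 ≈ 546.46.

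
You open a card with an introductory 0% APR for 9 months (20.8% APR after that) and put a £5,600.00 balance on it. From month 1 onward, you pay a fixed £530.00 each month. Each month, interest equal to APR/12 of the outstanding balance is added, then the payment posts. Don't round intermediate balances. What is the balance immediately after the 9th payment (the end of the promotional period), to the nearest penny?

£830.00

Promo months 1–9 at r₀ = 0%/12 = 0; months 10+ at r₁ = 20.8%/12 = 0.0173333.
After month 9 (no interest yet): B = £5,600.00 − 9·£530.00 = £830.00.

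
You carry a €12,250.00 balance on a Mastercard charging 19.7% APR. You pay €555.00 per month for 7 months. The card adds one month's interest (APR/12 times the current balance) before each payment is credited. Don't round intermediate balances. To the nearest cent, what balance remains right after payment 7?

€9,647.33

Monthly rate r = 19.7%/12 = 1.64167% = 0.0164167.
Each month: B ← B·(1+r) − €555.00.
Month 1: interest €201.10; balance after payment €11,896.10.
Month 2: interest €195.29; balance after payment €11,536.40.
Month 3: interest €189.39; balance after payment €11,170.79.
Month 4: interest €183.39; balance after payment €10,799.17.
Month 5: interest €177.29; balance after payment €10,421.46.
Month 6: interest €171.09; balance after payment €10,037.55.
Month 7: interest €164.78; balance after payment €9,647.33.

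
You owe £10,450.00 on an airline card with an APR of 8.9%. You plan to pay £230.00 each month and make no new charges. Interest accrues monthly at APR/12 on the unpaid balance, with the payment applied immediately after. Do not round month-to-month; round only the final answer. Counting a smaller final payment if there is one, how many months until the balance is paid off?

Monthly rate r = 8.9%/12 = 0.741667% = 0.00741667.
Recurrence: B ← B·(1+r) − £230.00.
Month 1: interest £77.50; balance after payment £10,297.50.
Month 2: interest £76.37; balance after payment £10,143.88.
Closed form: n = −ln(1 − rB₀/P)/ln(1+r) = −ln(0.66303)/ln(1.00742) ≈ 55.613, so the balance reaches zero during payment 56.

56 months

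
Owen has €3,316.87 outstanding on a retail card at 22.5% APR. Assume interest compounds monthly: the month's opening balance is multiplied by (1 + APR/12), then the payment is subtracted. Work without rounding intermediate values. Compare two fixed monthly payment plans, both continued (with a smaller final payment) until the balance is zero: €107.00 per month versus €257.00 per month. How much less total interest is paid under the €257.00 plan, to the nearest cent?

Monthly rate r = 22.5%/12 = 1.875% = 0.01875.
At €107.00/mo: n = ⌈−ln(1 − rB₀/P)/ln(1+r)⌉ = 47 payments (last €91.78); total interest = total paid − €3,316.87 = €1,696.91.
At €257.00/mo: 15 payments (last €235.22); total interest €516.35.
Interest saved = €1,696.91 − €516.35 = €1,180.56.

€1,180.56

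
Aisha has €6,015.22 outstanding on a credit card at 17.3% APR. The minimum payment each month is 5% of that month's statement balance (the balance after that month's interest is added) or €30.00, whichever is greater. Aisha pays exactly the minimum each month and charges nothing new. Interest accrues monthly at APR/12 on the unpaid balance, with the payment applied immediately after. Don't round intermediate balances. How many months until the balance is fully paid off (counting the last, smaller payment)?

Monthly rate r = 17.3%/12 = 1.44167% = 0.0144167.
While 5% of the post-interest balance exceeds €30.00, each month B ← (B·(1+r))·(1 − 0.05), i.e. B shrinks by the factor (1+r)·0.95 = 0.9637.
This holds for months 1–63. Entering month 64 the balance is €585.42; 5% of the post-interest balance is now below €30.00, so the flat €30.00 minimum applies from here.
From month 64 a fixed €30.00 at rate r clears €585.42 in 24 more payments. Total: 63 + 24 = 87 months.

87 months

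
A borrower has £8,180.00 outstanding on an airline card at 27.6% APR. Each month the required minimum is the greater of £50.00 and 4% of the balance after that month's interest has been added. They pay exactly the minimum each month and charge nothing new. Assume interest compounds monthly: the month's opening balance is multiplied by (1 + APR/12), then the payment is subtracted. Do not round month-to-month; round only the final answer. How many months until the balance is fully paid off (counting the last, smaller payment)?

Monthly rate r = 27.6%/12 = 2.3% = 0.023.
While 4% of the post-interest balance exceeds £50.00, each month B ← (B·(1+r))·(1 − 0.04), i.e. B shrinks by the factor (1+r)·0.96 = 0.98208.
This holds for months 1–106. Entering month 107 the balance is £1,203.15; 4% of the post-interest balance is now below £50.00, so the flat £50.00 minimum applies from here.
From month 107 a fixed £50.00 at rate r clears £1,203.15 in 36 more payments. Total: 106 + 36 = 142 months.

142 months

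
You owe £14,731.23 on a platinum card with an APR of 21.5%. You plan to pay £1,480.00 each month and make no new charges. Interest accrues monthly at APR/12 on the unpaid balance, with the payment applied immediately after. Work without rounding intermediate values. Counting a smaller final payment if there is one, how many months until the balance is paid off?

Monthly rate r = 21.5%/12 = 1.79167% = 0.0179167.
Recurrence: B ← B·(1+r) − £1,480.00.
Month 1: interest £263.93; balance after payment £13,515.16.
Month 2: interest £242.15; balance after payment £12,277.31.
Closed form: n = −ln(1 − rB₀/P)/ln(1+r) = −ln(0.82167)/ln(1.01792) ≈ 11.061, so the balance reaches zero during payment 12.

12 payments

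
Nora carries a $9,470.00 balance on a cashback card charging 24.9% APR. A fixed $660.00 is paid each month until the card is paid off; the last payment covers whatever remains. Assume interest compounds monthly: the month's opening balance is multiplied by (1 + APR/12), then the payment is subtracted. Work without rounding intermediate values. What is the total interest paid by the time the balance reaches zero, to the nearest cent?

Monthly rate r = 24.9%/12 = 2.075% = 0.02075.
Payoff takes n = ⌈−ln(1 − rB₀/P)/ln(1+r)⌉ = ⌈17.209⌉ = 18 payments; the last is $139.27.
Total paid = 17·$660.00 + $139.27 = $11,359.27.
Total interest = total paid − principal = $11,359.27 − $9,470.00 = $1,889.27.

$1,889.27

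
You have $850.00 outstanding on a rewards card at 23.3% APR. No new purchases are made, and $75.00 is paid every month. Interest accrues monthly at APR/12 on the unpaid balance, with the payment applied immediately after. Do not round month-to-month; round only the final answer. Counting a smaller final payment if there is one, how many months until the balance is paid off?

Monthly rate r = 23.3%/12 = 1.94167% = 0.0194167.
Recurrence: B ← B·(1+r) − $75.00.
Month 1: interest $16.50; balance after payment $791.50.
Month 2: interest $15.37; balance after payment $731.87.
Closed form: n = −ln(1 − rB₀/P)/ln(1+r) = −ln(0.77994)/ln(1.01942) ≈ 12.924, so the balance reaches zero during payment 13.

13 payments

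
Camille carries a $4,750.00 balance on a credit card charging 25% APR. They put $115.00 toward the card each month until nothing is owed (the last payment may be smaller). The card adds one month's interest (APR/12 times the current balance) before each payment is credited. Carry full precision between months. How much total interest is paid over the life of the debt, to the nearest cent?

$6,236.15

Monthly rate r = 25%/12 = 2.08333% = 0.0208333.
Payoff takes n = ⌈−ln(1 − rB₀/P)/ln(1+r)⌉ = ⌈95.529⌉ = 96 payments; the last is $61.15.
Total paid = 95·$115.00 + $61.15 = $10,986.15.
Total interest = total paid − principal = $10,986.15 − $4,750.00 = $6,236.15.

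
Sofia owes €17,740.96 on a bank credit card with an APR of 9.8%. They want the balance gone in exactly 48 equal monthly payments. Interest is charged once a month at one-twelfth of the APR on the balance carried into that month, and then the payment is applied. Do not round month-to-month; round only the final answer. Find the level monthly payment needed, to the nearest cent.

€448.25

Monthly rate r = 9.8%/12 = 0.816667% = 0.00816667.
Level-payment amortization: P = B₀·r / (1 − (1+r)^(−n)) = 17740.96·0.00816667 / (1 − 1.00817^(−48)).
Denominator 1 − (1+r)^(−48) = 0.323219305.
P = 144.885 / 0.323219305 ≈ 448.25.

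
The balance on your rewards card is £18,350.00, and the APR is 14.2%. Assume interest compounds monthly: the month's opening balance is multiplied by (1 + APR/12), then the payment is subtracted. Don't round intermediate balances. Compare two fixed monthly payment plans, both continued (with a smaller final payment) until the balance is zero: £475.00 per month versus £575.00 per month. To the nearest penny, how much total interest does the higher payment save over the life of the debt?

£1,486.70

Monthly rate r = 14.2%/12 = 1.18333% = 0.0118333.
At £475.00/mo: n = ⌈−ln(1 − rB₀/P)/ln(1+r)⌉ = 52 payments (last £442.21); total interest = total paid − £18,350.00 = £6,317.21.
At £575.00/mo: 41 payments (last £180.51); total interest £4,830.51.
Interest saved = £6,317.21 − £4,830.51 = £1,486.70.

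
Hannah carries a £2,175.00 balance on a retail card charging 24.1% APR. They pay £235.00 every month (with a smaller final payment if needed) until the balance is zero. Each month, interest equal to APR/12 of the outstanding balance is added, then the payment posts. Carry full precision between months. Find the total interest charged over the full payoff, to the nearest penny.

Monthly rate r = 24.1%/12 = 2.00833% = 0.0200833.
Payoff takes n = ⌈−ln(1 − rB₀/P)/ln(1+r)⌉ = ⌈10.342⌉ = 11 payments; the last is £80.91.
Total paid = 10·£235.00 + £80.91 = £2,430.91.
Total interest = total paid − principal = £2,430.91 − £2,175.00 = £255.91.

£255.91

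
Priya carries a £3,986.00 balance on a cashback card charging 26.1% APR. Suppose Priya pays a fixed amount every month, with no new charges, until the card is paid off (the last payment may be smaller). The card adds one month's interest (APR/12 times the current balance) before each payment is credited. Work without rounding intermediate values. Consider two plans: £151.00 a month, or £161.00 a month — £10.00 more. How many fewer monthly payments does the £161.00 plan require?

4 fewer payments

Monthly rate r = 26.1%/12 = 2.175% = 0.02175.
At £151.00/mo: n = ⌈−ln(1 − rB₀/P)/ln(1+r)⌉ = 40 payments (last £102.07); total interest = total paid − £3,986.00 = £2,005.07.
At £161.00/mo: 36 payments (last £150.83); total interest £1,799.83.
Payments saved = 40 − 36 = 4.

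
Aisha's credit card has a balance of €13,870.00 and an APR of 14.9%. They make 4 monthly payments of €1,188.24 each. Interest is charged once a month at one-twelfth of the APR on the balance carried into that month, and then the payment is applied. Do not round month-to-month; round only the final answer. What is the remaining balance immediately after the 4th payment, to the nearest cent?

€9,729.59

Monthly rate r = 14.9%/12 = 1.24167% = 0.0124167.
Each month: B ← B·(1+r) − €1,188.24.
Month 1: interest €172.22; balance after payment €12,853.98.
Month 2: interest €159.60; balance after payment €11,825.34.
Month 3: interest €146.83; balance after payment €10,783.93.
Month 4: interest €133.90; balance after payment €9,729.59.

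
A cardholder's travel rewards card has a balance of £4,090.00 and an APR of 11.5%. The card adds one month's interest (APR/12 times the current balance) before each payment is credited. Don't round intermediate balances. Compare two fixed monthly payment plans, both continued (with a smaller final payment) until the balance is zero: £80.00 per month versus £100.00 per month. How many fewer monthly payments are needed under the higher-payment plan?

Monthly rate r = 11.5%/12 = 0.958333% = 0.00958333.
At £80.00/mo: n = ⌈−ln(1 − rB₀/P)/ln(1+r)⌉ = 71 payments (last £47.09); total interest = total paid − £4,090.00 = £1,557.09.
At £100.00/mo: 53 payments (last £16.33); total interest £1,126.33.
Payments saved = 71 − 53 = 18.

18 fewer payments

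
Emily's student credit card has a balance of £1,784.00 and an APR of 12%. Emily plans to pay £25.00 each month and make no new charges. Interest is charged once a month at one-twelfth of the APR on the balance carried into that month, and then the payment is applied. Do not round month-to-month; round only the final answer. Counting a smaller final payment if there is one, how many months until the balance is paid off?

Monthly rate r = 12%/12 = 1% = 0.01.
Recurrence: B ← B·(1+r) − £25.00.
Month 1: interest £17.84; balance after payment £1,776.84.
Month 2: interest £17.77; balance after payment £1,769.61.
Closed form: n = −ln(1 − rB₀/P)/ln(1+r) = −ln(0.2864)/ln(1.01) ≈ 125.661, so the balance reaches zero during payment 126.

126 payments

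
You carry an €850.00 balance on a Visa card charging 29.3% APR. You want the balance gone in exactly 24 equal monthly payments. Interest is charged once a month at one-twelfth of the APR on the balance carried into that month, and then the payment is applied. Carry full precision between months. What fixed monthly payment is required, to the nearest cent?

Monthly rate r = 29.3%/12 = 2.44167% = 0.0244167.
Level-payment amortization: P = B₀·r / (1 − (1+r)^(−n)) = 850.00·0.0244167 / (1 − 1.02442^(−24)).
Denominator 1 − (1+r)^(−24) = 0.439519192.
P = 20.7542 / 0.439519192 ≈ 47.22.

€47.22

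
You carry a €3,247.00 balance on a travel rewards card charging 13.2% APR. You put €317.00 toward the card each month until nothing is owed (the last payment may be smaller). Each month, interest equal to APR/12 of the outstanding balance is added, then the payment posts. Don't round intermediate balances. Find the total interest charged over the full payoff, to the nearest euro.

Monthly rate r = 13.2%/12 = 1.1% = 0.011.
Payoff takes n = ⌈−ln(1 − rB₀/P)/ln(1+r)⌉ = ⌈10.927⌉ = 11 payments; the last is €293.97.
Total paid = 10·€317.00 + €293.97 = €3,463.97.
Total interest = total paid − principal = €3,463.97 − €3,247.00 = €216.97.

€217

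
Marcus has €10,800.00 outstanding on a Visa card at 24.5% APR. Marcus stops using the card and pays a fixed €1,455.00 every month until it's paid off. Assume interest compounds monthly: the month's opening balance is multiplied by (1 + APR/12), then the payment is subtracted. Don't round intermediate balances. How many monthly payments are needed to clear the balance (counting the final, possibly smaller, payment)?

Monthly rate r = 24.5%/12 = 2.04167% = 0.0204167.
Recurrence: B ← B·(1+r) − €1,455.00.
Month 1: interest €220.50; balance after payment €9,565.50.
Month 2: interest €195.30; balance after payment €8,305.80.
Closed form: n = −ln(1 − rB₀/P)/ln(1+r) = −ln(0.84845)/ln(1.02042) ≈ 8.131, so the balance reaches zero during payment 9.

9 payments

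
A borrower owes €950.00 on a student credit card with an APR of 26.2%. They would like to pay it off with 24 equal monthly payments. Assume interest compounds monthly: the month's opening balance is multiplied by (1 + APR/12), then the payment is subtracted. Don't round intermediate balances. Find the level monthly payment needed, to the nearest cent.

Monthly rate r = 26.2%/12 = 2.18333% = 0.0218333.
Level-payment amortization: P = B₀·r / (1 − (1+r)^(−n)) = 950.00·0.0218333 / (1 − 1.02183^(−24)).
Denominator 1 − (1+r)^(−24) = 0.404504585.
P = 20.7417 / 0.404504585 ≈ 51.28.

€51.28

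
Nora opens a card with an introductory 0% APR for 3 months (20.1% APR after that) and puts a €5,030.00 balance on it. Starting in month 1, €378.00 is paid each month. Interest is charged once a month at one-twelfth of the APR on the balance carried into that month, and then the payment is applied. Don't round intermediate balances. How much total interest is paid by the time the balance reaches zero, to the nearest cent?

Promo months 1–3 at r₀ = 0%/12 = 0; months 4+ at r₁ = 20.1%/12 = 0.01675.
After month 3 (no interest yet): B = €5,030.00 − 3·€378.00 = €3,896.00.
Then at r₁ with €378.00/mo: n₂ = −ln(1 − r₁·B/P)/ln(1+r₁) ≈ 11.41 → 12 more payments.
Total paid = 14·€378.00 + €155.31 = €5,447.31; interest = €5,447.31 − €5,030.00 = €417.31.

€417.31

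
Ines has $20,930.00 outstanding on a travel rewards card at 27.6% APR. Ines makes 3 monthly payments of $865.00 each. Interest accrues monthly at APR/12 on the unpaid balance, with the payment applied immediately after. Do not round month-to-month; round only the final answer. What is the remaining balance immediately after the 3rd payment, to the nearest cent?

Monthly rate r = 27.6%/12 = 2.3% = 0.023.
Each month: B ← B·(1+r) − $865.00.
Month 1: interest $481.39; balance after payment $20,546.39.
Month 2: interest $472.57; balance after payment $20,153.96.
Month 3: interest $463.54; balance after payment $19,752.50.

$19,752.50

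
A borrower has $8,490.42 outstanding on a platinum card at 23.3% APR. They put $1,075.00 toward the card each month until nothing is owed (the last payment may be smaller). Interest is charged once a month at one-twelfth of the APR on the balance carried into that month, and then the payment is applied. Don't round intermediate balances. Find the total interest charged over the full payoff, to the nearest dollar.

$818

Monthly rate r = 23.3%/12 = 1.94167% = 0.0194167.
Payoff takes n = ⌈−ln(1 − rB₀/P)/ln(1+r)⌉ = ⌈8.657⌉ = 9 payments; the last is $708.25.
Total paid = 8·$1,075.00 + $708.25 = $9,308.25.
Total interest = total paid − principal = $9,308.25 − $8,490.42 = $817.83.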